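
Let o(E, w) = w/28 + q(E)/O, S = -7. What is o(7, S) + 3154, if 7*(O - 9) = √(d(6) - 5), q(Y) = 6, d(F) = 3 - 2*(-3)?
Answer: 820143/260 ≈ 3154.4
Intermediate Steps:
d(F) = 9 (d(F) = 3 + 6 = 9)
O = 65/7 (O = 9 + √(9 - 5)/7 = 9 + √4/7 = 9 + (⅐)*2 = 9 + 2/7 = 65/7 ≈ 9.2857)
o(E, w) = 42/65 + w/28 (o(E, w) = w/28 + 6/(65/7) = w*(1/28) + 6*(7/65) = w/28 + 42/65 = 42/65 + w/28)
o(7, S) + 3154 = (42/65 + (1/28)*(-7)) + 3154 = (42/65 - ¼) + 3154 = 103/260 + 3154 = 820143/260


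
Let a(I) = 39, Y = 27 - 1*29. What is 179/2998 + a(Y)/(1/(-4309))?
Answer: -503816719/2998 ≈ -1.6805e+5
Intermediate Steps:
Y = -2 (Y = 27 - 29 = -2)
179/2998 + a(Y)/(1/(-4309)) = 179/2998 + 39/(1/(-4309)) = 179*(1/2998) + 39/(-1/4309) = 179/2998 + 39*(-4309) = 179/2998 - 168051 = -503816719/2998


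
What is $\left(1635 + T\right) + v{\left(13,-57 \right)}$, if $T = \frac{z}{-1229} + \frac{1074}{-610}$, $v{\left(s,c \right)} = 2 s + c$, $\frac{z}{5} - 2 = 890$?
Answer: $\frac{599231107}{374845} \approx 1598.6$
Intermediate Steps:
$z = 4460$ ($z = 10 + 5 \cdot 890 = 10 + 4450 = 4460$)
$v{\left(s,c \right)} = c + 2 s$
$T = - \frac{2020273}{374845}$ ($T = \frac{4460}{-1229} + \frac{1074}{-610} = 4460 \left(- \frac{1}{1229}\right) + 1074 \left(- \frac{1}{610}\right) = - \frac{4460}{1229} - \frac{537}{305} = - \frac{2020273}{374845} \approx -5.3896$)
$\left(1635 + T\right) + v{\left(13,-57 \right)} = \left(1635 - \frac{2020273}{374845}\right) + \left(-57 + 2 \cdot 13\right) = \frac{610851302}{374845} + \left(-57 + 26\right) = \frac{610851302}{374845} - 31 = \frac{599231107}{374845}$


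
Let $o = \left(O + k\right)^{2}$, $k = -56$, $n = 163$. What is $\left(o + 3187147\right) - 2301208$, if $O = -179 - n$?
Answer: $1044343$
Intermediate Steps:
$O = -342$ ($O = -179 - 163 = -342$)
$o = 158404$ ($o = \left(-342 - 56\right)^{2} = \left(-398\right)^{2} = 158404$)
$\left(o + 3187147\right) - 2301208 = \left(158404 + 3187147\right) - 2301208 = 3345551 - 2301208 = 1044343$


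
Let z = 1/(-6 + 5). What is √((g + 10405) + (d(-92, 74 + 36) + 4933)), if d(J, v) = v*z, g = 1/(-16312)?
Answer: √1012971672530/8156 ≈ 123.40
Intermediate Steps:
z = -1 (z = 1/(-1) = -1)
g = -1/16312 ≈ -6.1305e-5
d(J, v) = -v (d(J, v) = v*(-1) = -v)
√((g + 10405) + (d(-92, 74 + 36) + 4933)) = √((-1/16312 + 10405) + (-(74 + 36) + 4933)) = √(169726359/16312 + (-1*110 + 4933)) = √(169726359/16312 + (-110 + 4933)) = √(169726359/16312 + 4823) = √(248399135/16312) = √1012971672530/8156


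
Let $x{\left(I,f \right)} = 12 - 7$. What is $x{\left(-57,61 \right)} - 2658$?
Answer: $-2653$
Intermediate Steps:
$x{\left(I,f \right)} = 5$ ($x{\left(I,f \right)} = 12 - 7 = 5$)
$x{\left(-57,61 \right)} - 2658 = 5 - 2658 = -2653$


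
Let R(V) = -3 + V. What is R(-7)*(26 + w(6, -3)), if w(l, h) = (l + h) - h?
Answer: -320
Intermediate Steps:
w(l, h) = l (w(l, h) = (h + l) - h = l)
R(-7)*(26 + w(6, -3)) = (-3 - 7)*(26 + 6) = -10*32 = -320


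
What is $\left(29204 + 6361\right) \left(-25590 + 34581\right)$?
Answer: $319764915$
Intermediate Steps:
$\left(29204 + 6361\right) \left(-25590 + 34581\right) = 35565 \cdot 8991 = 319764915$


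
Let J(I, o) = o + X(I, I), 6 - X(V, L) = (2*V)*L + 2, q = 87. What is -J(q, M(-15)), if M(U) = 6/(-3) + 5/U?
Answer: 45409/3 ≈ 15136.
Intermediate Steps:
X(V, L) = 4 - 2*L*V (X(V, L) = 6 - ((2*V)*L + 2) = 6 - (2*L*V + 2) = 6 - (2 + 2*L*V) = 6 + (-2 - 2*L*V) = 4 - 2*L*V)
M(U) = -2 + 5/U (M(U) = 6*(-⅓) + 5/U = -2 + 5/U)
J(I, o) = 4 + o - 2*I² (J(I, o) = o + (4 - 2*I*I) = o + (4 - 2*I²) = 4 + o - 2*I²)
-J(q, M(-15)) = -(4 + (-2 + 5/(-15)) - 2*87²) = -(4 + (-2 + 5*(-1/15)) - 2*7569) = -(4 + (-2 - ⅓) - 15138) = -(4 - 7/3 - 15138) = -1*(-45409/3) = 45409/3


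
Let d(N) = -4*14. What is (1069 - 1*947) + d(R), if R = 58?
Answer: 66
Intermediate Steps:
d(N) = -56
(1069 - 1*947) + d(R) = (1069 - 1*947) - 56 = (1069 - 947) - 56 = 122 - 56 = 66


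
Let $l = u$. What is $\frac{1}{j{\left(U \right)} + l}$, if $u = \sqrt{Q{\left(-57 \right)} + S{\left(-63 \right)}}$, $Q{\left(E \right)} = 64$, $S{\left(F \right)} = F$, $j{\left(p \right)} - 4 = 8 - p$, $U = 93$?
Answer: $- \frac{1}{80} \approx -0.0125$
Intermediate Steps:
$j{\left(p \right)} = 12 - p$ ($j{\left(p \right)} = 4 - \left(-8 + p\right) = 12 - p$)
$u = 1$ ($u = \sqrt{64 - 63} = \sqrt{1} = 1$)
$l = 1$
$\frac{1}{j{\left(U \right)} + l} = \frac{1}{\left(12 - 93\right) + 1} = \frac{1}{-81 + 1} = \frac{1}{-80} = - \frac{1}{80}$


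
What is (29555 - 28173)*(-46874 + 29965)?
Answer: -23368238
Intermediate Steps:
(29555 - 28173)*(-46874 + 29965) = 1382*(-16909) = -23368238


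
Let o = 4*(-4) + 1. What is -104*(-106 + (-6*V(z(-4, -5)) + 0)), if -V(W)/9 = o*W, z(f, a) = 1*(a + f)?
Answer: -747136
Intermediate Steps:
z(f, a) = a + f
o = -15 (o = -16 + 1 = -15)
V(W) = 135*W (V(W) = -(-135)*W = 135*W)
-104*(-106 + (-6*V(z(-4, -5)) + 0)) = -104*(-106 + (-810*(-5 - 4) + 0)) = -104*(-106 + (-810*(-9) + 0)) = -104*(-106 + (-6*(-1215) + 0)) = -104*(-106 + (7290 + 0)) = -104*(-106 + 7290) = -104*7184 = -747136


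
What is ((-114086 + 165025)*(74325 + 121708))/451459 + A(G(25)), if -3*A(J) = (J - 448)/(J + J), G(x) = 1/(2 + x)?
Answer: 3440776133/142566 ≈ 24135.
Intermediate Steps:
A(J) = -(-448 + J)/(6*J) (A(J) = -(J - 448)/(3*(J + J)) = -(-448 + J)/(3*(2*J)) = -(-448 + J)*1/(2*J)/3 = -(-448 + J)/(6*J))
((-114086 + 165025)*(74325 + 121708))/451459 + A(G(25)) = ((-114086 + 165025)*(74325 + 121708))/451459 + (448 - 1/(2 + 25))/(6*(1/(2 + 25))) = (50939*196033)*(1/451459) + (448 - 1/27)/(6*(1/27)) = 9985724987*(1/451459) + (448 - 1*1/27)/(6*(1/27)) = 525564473/23761 + (⅙)*27*(448 - 1/27) = 525564473/23761 + (⅙)*27*(12095/27) = 525564473/23761 + 12095/6 = 3440776133/142566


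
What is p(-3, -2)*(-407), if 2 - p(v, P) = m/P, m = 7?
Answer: -4477/2 ≈ -2238.5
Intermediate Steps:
p(v, P) = 2 - 7/P
p(-3, -2)*(-407) = (2 - 7/(-2))*(-407) = (2 - 7*(-½))*(-407) = (2 + 7/2)*(-407) = (11/2)*(-407) = -4477/2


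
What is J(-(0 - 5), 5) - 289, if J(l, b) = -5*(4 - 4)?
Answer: -289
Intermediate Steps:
J(l, b) = 0 (J(l, b) = -5*0 = 0)
J(-(0 - 5), 5) - 289 = 0 - 289 = -289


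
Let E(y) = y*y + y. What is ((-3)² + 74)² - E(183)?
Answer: -26783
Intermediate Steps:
E(y) = y + y² (E(y) = y² + y = y + y²)
((-3)² + 74)² - E(183) = ((-3)² + 74)² - 183*(1 + 183) = (9 + 74)² - 183*184 = 83² - 1*33672 = 6889 - 33672 = -26783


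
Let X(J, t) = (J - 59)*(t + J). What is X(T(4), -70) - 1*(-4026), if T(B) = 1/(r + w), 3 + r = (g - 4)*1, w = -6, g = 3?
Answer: 816891/100 ≈ 8168.9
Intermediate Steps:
r = -4 (r = -3 + (3 - 4)*1 = -3 - 1*1 = -3 - 1 = -4)
T(B) = -⅒ (T(B) = 1/(-4 - 6) = 1/(-10) = -⅒)
X(J, t) = (-59 + J)*(J + t)
X(T(4), -70) - 1*(-4026) = ((-⅒)² - 59*(-⅒) - 59*(-70) - ⅒*(-70)) - 1*(-4026) = (1/100 + 59/10 + 4130 + 7) + 4026 = 414291/100 + 4026 = 816891/100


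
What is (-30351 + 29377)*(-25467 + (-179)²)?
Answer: -6403076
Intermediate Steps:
(-30351 + 29377)*(-25467 + (-179)²) = -974*(-25467 + 32041) = -974*6574 = -6403076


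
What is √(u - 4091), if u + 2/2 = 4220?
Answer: 8*√2 ≈ 11.314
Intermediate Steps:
u = 4219 (u = -1 + 4220 = 4219)
√(u - 4091) = √(4219 - 4091) = √128 = 8*√2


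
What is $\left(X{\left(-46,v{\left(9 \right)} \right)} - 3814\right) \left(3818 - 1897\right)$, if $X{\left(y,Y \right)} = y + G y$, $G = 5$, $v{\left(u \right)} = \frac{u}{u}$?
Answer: $-7856890$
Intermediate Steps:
$v{\left(u \right)} = 1$
$X{\left(y,Y \right)} = 6 y$ ($X{\left(y,Y \right)} = y + 5 y = 6 y$)
$\left(X{\left(-46,v{\left(9 \right)} \right)} - 3814\right) \left(3818 - 1897\right) = \left(6 \left(-46\right) - 3814\right) \left(3818 - 1897\right) = \left(-276 - 3814\right) 1921 = \left(-4090\right) 1921 = -7856890$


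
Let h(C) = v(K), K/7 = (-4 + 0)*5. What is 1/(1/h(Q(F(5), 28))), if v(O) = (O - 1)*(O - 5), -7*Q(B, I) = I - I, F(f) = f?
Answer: 20445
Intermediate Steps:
Q(B, I) = 0 (Q(B, I) = -(I - I)/7 = -⅐*0 = 0)
K = -140 (K = 7*((-4 + 0)*5) = 7*(-4*5) = 7*(-20) = -140)
v(O) = (-1 + O)*(-5 + O)
h(C) = 20445 (h(C) = 5 + (-140)² - 6*(-140) = 5 + 19600 + 840 = 20445)
1/(1/h(Q(F(5), 28))) = 1/(1/20445) = 20445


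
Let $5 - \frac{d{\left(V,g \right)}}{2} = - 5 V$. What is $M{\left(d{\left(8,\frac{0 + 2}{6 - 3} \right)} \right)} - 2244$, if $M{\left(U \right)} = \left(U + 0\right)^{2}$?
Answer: $5856$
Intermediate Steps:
$d{\left(V,g \right)} = 10 + 10 V$ ($d{\left(V,g \right)} = 10 - 2 \left(- 5 V\right) = 10 + 10 V$)
$M{\left(U \right)} = U^{2}$
$M{\left(d{\left(8,\frac{0 + 2}{6 - 3} \right)} \right)} - 2244 = \left(10 + 10 \cdot 8\right)^{2} - 2244 = \left(10 + 80\right)^{2} - 2244 = 90^{2} - 2244 = 8100 - 2244 = 5856$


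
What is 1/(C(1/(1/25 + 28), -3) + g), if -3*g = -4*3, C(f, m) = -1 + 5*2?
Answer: 1/13 ≈ 0.076923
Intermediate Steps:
C(f, m) = 9 (C(f, m) = -1 + 10 = 9)
g = 4 (g = -(-4)*3/3 = -1/3*(-12) = 4)
1/(C(1/(1/25 + 28), -3) + g) = 1/(9 + 4) = 1/13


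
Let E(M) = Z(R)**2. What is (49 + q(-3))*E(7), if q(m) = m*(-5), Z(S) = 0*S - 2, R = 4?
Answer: 256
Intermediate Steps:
Z(S) = -2 (Z(S) = 0 - 2 = -2)
q(m) = -5*m
E(M) = 4 (E(M) = (-2)**2 = 4)
(49 + q(-3))*E(7) = (49 - 5*(-3))*4 = (49 + 15)*4 = 64*4 = 256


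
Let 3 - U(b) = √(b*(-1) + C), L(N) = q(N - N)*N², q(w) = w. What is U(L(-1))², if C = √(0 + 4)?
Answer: (3 - √2)² ≈ 2.5147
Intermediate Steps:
C = 2 (C = √4 = 2)
L(N) = 0 (L(N) = (N - N)*N² = 0*N² = 0)
U(b) = 3 - √(2 - b) (U(b) = 3 - √(b*(-1) + 2) = 3 - √(-b + 2) = 3 - √(2 - b))
U(L(-1))² = (3 - √(2 - 1*0))² = (3 - √(2 + 0))² = (3 - √2)²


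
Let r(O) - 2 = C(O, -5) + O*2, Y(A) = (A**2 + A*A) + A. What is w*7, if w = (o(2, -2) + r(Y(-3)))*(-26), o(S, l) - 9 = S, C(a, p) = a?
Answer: -10556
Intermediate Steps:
o(S, l) = 9 + S
Y(A) = A + 2*A**2 (Y(A) = (A**2 + A**2) + A = 2*A**2 + A = A + 2*A**2)
r(O) = 2 + 3*O (r(O) = 2 + (O + O*2) = 2 + (O + 2*O) = 2 + 3*O)
w = -1508 (w = ((9 + 2) + (2 + 3*(-3*(1 + 2*(-3)))))*(-26) = (11 + (2 + 3*(-3*(1 - 6))))*(-26) = (11 + (2 + 3*(-3*(-5))))*(-26) = (11 + (2 + 3*15))*(-26) = (11 + (2 + 45))*(-26) = (11 + 47)*(-26) = 58*(-26) = -1508)
w*7 = -1508*7 = -10556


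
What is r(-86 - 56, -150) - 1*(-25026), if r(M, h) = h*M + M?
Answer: 46184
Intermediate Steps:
r(M, h) = M + M*h (r(M, h) = M*h + M = M + M*h)
r(-86 - 56, -150) - 1*(-25026) = (-86 - 56)*(1 - 150) - 1*(-25026) = -142*(-149) + 25026 = 21158 + 25026 = 46184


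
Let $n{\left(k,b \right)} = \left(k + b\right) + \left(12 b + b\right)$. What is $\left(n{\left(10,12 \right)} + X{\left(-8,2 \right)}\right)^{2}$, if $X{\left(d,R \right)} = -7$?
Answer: $29241$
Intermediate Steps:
$n{\left(k,b \right)} = k + 14 b$ ($n{\left(k,b \right)} = \left(b + k\right) + 13 b = k + 14 b$)
$\left(n{\left(10,12 \right)} + X{\left(-8,2 \right)}\right)^{2} = \left(\left(10 + 14 \cdot 12\right) - 7\right)^{2} = \left(\left(10 + 168\right) - 7\right)^{2} = \left(178 - 7\right)^{2} = 171^{2} = 29241$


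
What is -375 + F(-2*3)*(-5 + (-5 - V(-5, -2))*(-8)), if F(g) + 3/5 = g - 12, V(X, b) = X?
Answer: -282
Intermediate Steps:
F(g) = -63/5 + g (F(g) = -⅗ + (g - 12) = -⅗ + (-12 + g) = -63/5 + g)
-375 + F(-2*3)*(-5 + (-5 - V(-5, -2))*(-8)) = -375 + (-63/5 - 2*3)*(-5 + (-5 - 1*(-5))*(-8)) = -375 + (-63/5 - 6)*(-5 + (-5 + 5)*(-8)) = -375 - 93*(-5 + 0*(-8))/5 = -375 - 93*(-5 + 0)/5 = -375 - 93/5*(-5) = -375 + 93 = -282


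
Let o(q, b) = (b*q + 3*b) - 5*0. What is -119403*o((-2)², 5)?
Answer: -4179105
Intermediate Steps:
o(q, b) = 3*b + b*q (o(q, b) = (3*b + b*q) + 0 = 3*b + b*q)
-119403*o((-2)², 5) = -597015*(3 + (-2)²) = -597015*(3 + 4) = -597015*7 = -119403*35 = -4179105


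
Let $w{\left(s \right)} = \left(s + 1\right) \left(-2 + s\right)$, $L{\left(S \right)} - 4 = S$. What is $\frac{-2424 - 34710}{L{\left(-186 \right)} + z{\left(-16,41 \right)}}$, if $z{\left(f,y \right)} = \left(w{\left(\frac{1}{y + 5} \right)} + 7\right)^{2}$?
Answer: $\frac{166265851104}{703910767} \approx 236.2$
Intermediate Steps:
$L{\left(S \right)} = 4 + S$
$w{\left(s \right)} = \left(1 + s\right) \left(-2 + s\right)$
$z{\left(f,y \right)} = \left(5 + \frac{1}{\left(5 + y\right)^{2}} - \frac{1}{5 + y}\right)^{2}$ ($z{\left(f,y \right)} = \left(\left(-2 + \left(\frac{1}{y + 5}\right)^{2} - \frac{1}{y + 5}\right) + 7\right)^{2} = \left(\left(-2 + \left(\frac{1}{5 + y}\right)^{2} - \frac{1}{5 + y}\right) + 7\right)^{2} = \left(\left(-2 + \frac{1}{\left(5 + y\right)^{2}} - \frac{1}{5 + y}\right) + 7\right)^{2} = \left(5 + \frac{1}{\left(5 + y\right)^{2}} - \frac{1}{5 + y}\right)^{2}$)
$\frac{-2424 - 34710}{L{\left(-186 \right)} + z{\left(-16,41 \right)}} = \frac{-2424 - 34710}{\left(4 - 186\right) + \frac{\left(5 + 41 - \left(5 + 41\right)^{2} + 5 \left(5 + 41\right)^{3}\right)^{2}}{\left(5 + 41\right)^{6}}} = - \frac{37134}{-182 + \frac{\left(5 + 41 - 46^{2} + 5 \cdot 46^{3}\right)^{2}}{9474296896}} = - \frac{37134}{-182 + \frac{\left(5 + 41 - 2116 + 5 \cdot 97336\right)^{2}}{9474296896}} = - \frac{37134}{-182 + \frac{\left(5 + 41 - 2116 + 486680\right)^{2}}{9474296896}} = - \frac{37134}{-182 + \frac{484610^{2}}{9474296896}} = - \frac{37134}{-182 + \frac{1}{9474296896} \cdot 234846852100} = - \frac{37134}{-182 + \frac{110986225}{4477456}} = - \frac{37134}{- \frac{703910767}{4477456}} = \left(-37134\right) \left(- \frac{4477456}{703910767}\right) = \frac{166265851104}{703910767}$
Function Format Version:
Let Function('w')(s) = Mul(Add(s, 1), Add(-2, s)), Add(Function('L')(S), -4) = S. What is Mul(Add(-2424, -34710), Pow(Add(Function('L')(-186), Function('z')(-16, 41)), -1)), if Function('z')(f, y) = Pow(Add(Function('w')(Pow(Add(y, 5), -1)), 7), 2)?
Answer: Rational(166265851104, 703910767) ≈ 236.20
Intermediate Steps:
Function('L')(S) = Add(4, S)
Function('w')(s) = Mul(Add(1, s), Add(-2, s))
Function('z')(f, y) = Pow(Add(5, Pow(Add(5, y), -2), Mul(-1, Pow(Add(5, y), -1))), 2) (Function('z')(f, y) = Pow(Add(Add(-2, Pow(Pow(Add(y, 5), -1), 2), Mul(-1, Pow(Add(y, 5), -1))), 7), 2) = Pow(Add(Add(-2, Pow(Pow(Add(5, y), -1), 2), Mul(-1, Pow(Add(5, y), -1))), 7), 2) = Pow(Add(Add(-2, Pow(Add(5, y), -2), Mul(-1, Pow(Add(5, y), -1))), 7), 2) = Pow(Add(5, Pow(Add(5, y), -2), Mul(-1, Pow(Add(5, y), -1))), 2))
Mul(Add(-2424, -34710), Pow(Add(Function('L')(-186), Function('z')(-16, 41)), -1)) = Mul(Add(-2424, -34710), Pow(Add(Add(4, -186), Mul(Pow(Add(5, 41), -6), Pow(Add(5, 41, Mul(-1, Pow(Add(5, 41), 2)), Mul(5, Pow(Add(5, 41), 3))), 2))), -1)) = Mul(-37134, Pow(Add(-182, Mul(Pow(46, -6), Pow(Add(5, 41, Mul(-1, Pow(46, 2)), Mul(5, Pow(46, 3))), 2))), -1)) = Mul(-37134, Pow(Add(-182, Mul(Rational(1, 9474296896), Pow(Add(5, 41, Mul(-1, 2116), Mul(5, 97336)), 2))), -1)) = Mul(-37134, Pow(Add(-182, Mul(Rational(1, 9474296896), Pow(Add(5, 41, -2116, 486680), 2))), -1)) = Mul(-37134, Pow(Add(-182, Mul(Rational(1, 9474296896), Pow(484610, 2))), -1)) = Mul(-37134, Pow(Add(-182, Mul(Rational(1, 9474296896), 234846852100)), -1)) = Mul(-37134, Pow(Add(-182, Rational(110986225, 4477456)), -1)) = Mul(-37134, Pow(Rational(-703910767, 4477456), -1)) = Mul(-37134, Rational(-4477456, 703910767)) = Rational(166265851104, 703910767)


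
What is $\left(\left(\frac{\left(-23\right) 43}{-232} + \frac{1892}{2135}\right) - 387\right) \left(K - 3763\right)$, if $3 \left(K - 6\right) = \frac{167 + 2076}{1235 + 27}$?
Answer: $\frac{896626824077393}{625093840} \approx 1.4344 \cdot 10^{6}$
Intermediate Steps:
$K = \frac{24959}{3786}$ ($K = 6 + \frac{\left(167 + 2076\right) \frac{1}{1235 + 27}}{3} = 6 + \frac{2243 \cdot \frac{1}{1262}}{3} = 6 + \frac{1}{3} \cdot \frac{2243}{1262} = 6 + \frac{2243}{3786} = \frac{24959}{3786} \approx 6.5924$)
$\left(\left(\frac{\left(-23\right) 43}{-232} + \frac{1892}{2135}\right) - 387\right) \left(K - 3763\right) = \left(\left(\frac{\left(-23\right) 43}{-232} + \frac{1892}{2135}\right) - 387\right) \left(\frac{24959}{3786} - 3763\right) = \left(\left(\left(-989\right) \left(- \frac{1}{232}\right) + 1892 \cdot \frac{1}{2135}\right) - 387\right) \left(- \frac{14221759}{3786}\right) = \left(\left(\frac{989}{232} + \frac{1892}{2135}\right) - 387\right) \left(- \frac{14221759}{3786}\right) = \left(\frac{2550459}{495320} - 387\right) \left(- \frac{14221759}{3786}\right) = \left(- \frac{189138381}{495320}\right) \left(- \frac{14221759}{3786}\right) = \frac{896626824077393}{625093840}$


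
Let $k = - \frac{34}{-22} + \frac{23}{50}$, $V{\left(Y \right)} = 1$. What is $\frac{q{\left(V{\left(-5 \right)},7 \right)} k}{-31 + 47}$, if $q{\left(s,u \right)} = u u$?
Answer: $\frac{54047}{8800} \approx 6.1417$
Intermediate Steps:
$q{\left(s,u \right)} = u^{2}$
$k = \frac{1103}{550}$ ($k = \left(-34\right) \left(- \frac{1}{22}\right) + 23 \cdot \frac{1}{50} = \frac{17}{11} + \frac{23}{50} = \frac{1103}{550} \approx 2.0055$)
$\frac{q{\left(V{\left(-5 \right)},7 \right)} k}{-31 + 47} = \frac{7^{2} \cdot \frac{1103}{550}}{-31 + 47} = \frac{49 \cdot \frac{1103}{550}}{16} = \frac{54047}{550} \cdot \frac{1}{16} = \frac{54047}{8800}$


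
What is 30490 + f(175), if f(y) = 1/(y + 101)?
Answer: 8415241/276 ≈ 30490.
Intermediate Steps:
f(y) = 1/(101 + y)
30490 + f(175) = 30490 + 1/(101 + 175) = 30490 + 1/276 = 8415241/276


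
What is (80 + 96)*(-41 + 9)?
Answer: -5632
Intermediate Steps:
(80 + 96)*(-41 + 9) = 176*(-32) = -5632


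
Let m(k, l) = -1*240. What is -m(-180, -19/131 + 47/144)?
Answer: 240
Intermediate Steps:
m(k, l) = -240
-m(-180, -19/131 + 47/144) = -1*(-240) = 240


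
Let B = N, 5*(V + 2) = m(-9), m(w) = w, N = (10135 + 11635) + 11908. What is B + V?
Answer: 168371/5 ≈ 33674.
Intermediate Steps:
N = 33678 (N = 21770 + 11908 = 33678)
V = -19/5 (V = -2 + (1/5)*(-9) = -2 - 9/5 = -19/5 ≈ -3.8000)
B = 33678
B + V = 33678 - 19/5 = 168371/5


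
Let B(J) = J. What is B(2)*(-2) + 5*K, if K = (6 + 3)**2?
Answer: 401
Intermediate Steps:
K = 81 (K = 9**2 = 81)
B(2)*(-2) + 5*K = 2*(-2) + 5*81 = -4 + 405 = 401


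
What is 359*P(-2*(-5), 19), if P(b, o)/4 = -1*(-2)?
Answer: 2872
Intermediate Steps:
P(b, o) = 8 (P(b, o) = 4*(-1*(-2)) = 4*2 = 8)
359*P(-2*(-5), 19) = 359*8 = 2872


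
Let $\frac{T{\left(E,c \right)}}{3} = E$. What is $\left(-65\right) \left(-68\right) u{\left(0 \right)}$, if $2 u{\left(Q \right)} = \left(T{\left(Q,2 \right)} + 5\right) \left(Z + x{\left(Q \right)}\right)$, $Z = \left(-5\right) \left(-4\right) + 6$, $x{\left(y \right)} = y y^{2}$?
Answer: $287300$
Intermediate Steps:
$x{\left(y \right)} = y^{3}$
$Z = 26$ ($Z = 20 + 6 = 26$)
$T{\left(E,c \right)} = 3 E$
$u{\left(Q \right)} = \frac{\left(5 + 3 Q\right) \left(26 + Q^{3}\right)}{2}$ ($u{\left(Q \right)} = \frac{\left(3 Q + 5\right) \left(26 + Q^{3}\right)}{2} = \frac{\left(5 + 3 Q\right) \left(26 + Q^{3}\right)}{2}$)
$\left(-65\right) \left(-68\right) u{\left(0 \right)} = \left(-65\right) \left(-68\right) \left(65 + 39 \cdot 0 + \frac{3 \cdot 0^{4}}{2} + \frac{5 \cdot 0^{3}}{2}\right) = 4420 \left(65 + 0 + \frac{3}{2} \cdot 0 + \frac{5}{2} \cdot 0\right) = 4420 \left(65 + 0 + 0 + 0\right) = 4420 \cdot 65 = 287300$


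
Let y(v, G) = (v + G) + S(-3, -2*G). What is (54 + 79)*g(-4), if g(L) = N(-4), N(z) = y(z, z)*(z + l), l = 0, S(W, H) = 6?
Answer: 1064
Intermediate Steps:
y(v, G) = 6 + G + v (y(v, G) = (v + G) + 6 = (G + v) + 6 = 6 + G + v)
N(z) = z*(6 + 2*z) (N(z) = (6 + z + z)*(z + 0) = (6 + 2*z)*z = z*(6 + 2*z))
g(L) = 8 (g(L) = 2*(-4)*(3 - 4) = 2*(-4)*(-1) = 8)
(54 + 79)*g(-4) = (54 + 79)*8 = 133*8 = 1064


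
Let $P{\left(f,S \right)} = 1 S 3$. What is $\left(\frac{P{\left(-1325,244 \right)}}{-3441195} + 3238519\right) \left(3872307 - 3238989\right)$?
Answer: $\frac{784214836990029046}{382355} \approx 2.051 \cdot 10^{12}$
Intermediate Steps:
$P{\left(f,S \right)} = 3 S$ ($P{\left(f,S \right)} = S 3 = 3 S$)
$\left(\frac{P{\left(-1325,244 \right)}}{-3441195} + 3238519\right) \left(3872307 - 3238989\right) = \left(\frac{3 \cdot 244}{-3441195} + 3238519\right) \left(3872307 - 3238989\right) = \left(732 \left(- \frac{1}{3441195}\right) + 3238519\right) 633318 = \left(- \frac{244}{1147065} + 3238519\right) 633318 = \frac{3714791796491}{1147065} \cdot 633318 = \frac{784214836990029046}{382355}$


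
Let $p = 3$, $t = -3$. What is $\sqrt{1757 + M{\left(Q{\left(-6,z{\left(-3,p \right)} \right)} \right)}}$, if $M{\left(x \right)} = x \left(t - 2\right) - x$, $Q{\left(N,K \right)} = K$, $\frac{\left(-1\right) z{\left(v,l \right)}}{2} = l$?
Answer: $\sqrt{1793} \approx 42.344$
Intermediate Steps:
$z{\left(v,l \right)} = - 2 l$
$M{\left(x \right)} = - 6 x$ ($M{\left(x \right)} = x \left(-3 - 2\right) - x = x \left(-5\right) - x = - 5 x - x = - 6 x$)
$\sqrt{1757 + M{\left(Q{\left(-6,z{\left(-3,p \right)} \right)} \right)}} = \sqrt{1757 - 6 \left(\left(-2\right) 3\right)} = \sqrt{1757 - -36} = \sqrt{1757 + 36} = \sqrt{1793}$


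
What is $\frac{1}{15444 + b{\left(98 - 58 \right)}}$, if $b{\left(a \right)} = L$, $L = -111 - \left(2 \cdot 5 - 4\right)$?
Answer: $\frac{1}{15327} \approx 6.5244 \cdot 10^{-5}$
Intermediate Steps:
$L = -117$ ($L = -111 - \left(10 - 4\right) = -111 - 6 = -117$)
$b{\left(a \right)} = -117$
$\frac{1}{15444 + b{\left(98 - 58 \right)}} = \frac{1}{15444 - 117} = \frac{1}{15327}$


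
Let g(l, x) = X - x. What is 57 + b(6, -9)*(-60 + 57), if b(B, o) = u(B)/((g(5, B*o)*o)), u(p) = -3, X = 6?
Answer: 3419/60 ≈ 56.983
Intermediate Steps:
g(l, x) = 6 - x
b(B, o) = -3/(o*(6 - B*o)) (b(B, o) = -3*1/(o*(6 - B*o)) = -3/(o*(6 - B*o)))
57 + b(6, -9)*(-60 + 57) = 57 + (3/(-9*(-6 + 6*(-9))))*(-60 + 57) = 57 + (3*(-1/9)/(-6 - 54))*(-3) = 57 + (3*(-1/9)/(-60))*(-3) = 57 + (3*(-1/9)*(-1/60))*(-3) = 57 + (1/180)*(-3) = 57 - 1/60 = 3419/60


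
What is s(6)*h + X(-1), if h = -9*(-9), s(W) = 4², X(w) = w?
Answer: 1295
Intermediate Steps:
s(W) = 16
h = 81
s(6)*h + X(-1) = 16*81 - 1 = 1296 - 1 = 1295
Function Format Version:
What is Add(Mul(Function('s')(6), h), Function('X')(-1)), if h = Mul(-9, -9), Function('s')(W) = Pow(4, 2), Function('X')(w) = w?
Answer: 1295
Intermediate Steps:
Function('s')(W) = 16
h = 81
Add(Mul(Function('s')(6), h), Function('X')(-1)) = Add(Mul(16, 81), -1) = Add(1296, -1) = 1295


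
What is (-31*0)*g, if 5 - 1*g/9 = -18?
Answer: 0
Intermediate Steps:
g = 207 (g = 45 - 9*(-18) = 45 + 162 = 207)
(-31*0)*g = -31*0*207 = 0*207 = 0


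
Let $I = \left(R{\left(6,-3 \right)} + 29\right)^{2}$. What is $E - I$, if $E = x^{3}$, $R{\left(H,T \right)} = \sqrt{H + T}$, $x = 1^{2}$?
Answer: $1 - \left(29 + \sqrt{3}\right)^{2} \approx -943.46$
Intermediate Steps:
$x = 1$
$E = 1$ ($E = 1^{3} = 1$)
$I = \left(29 + \sqrt{3}\right)^{2}$ ($I = \left(\sqrt{6 - 3} + 29\right)^{2} = \left(\sqrt{3} + 29\right)^{2} = \left(29 + \sqrt{3}\right)^{2} \approx 944.46$)
$E - I = 1 - \left(29 + \sqrt{3}\right)^{2}$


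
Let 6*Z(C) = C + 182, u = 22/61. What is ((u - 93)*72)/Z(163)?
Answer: -813744/7015 ≈ -116.00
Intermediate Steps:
u = 22/61 (u = 22*(1/61) = 22/61 ≈ 0.36066)
Z(C) = 91/3 + C/6 (Z(C) = (C + 182)/6 = (182 + C)/6 = 91/3 + C/6)
((u - 93)*72)/Z(163) = ((22/61 - 93)*72)/(91/3 + (1/6)*163) = (-5651/61*72)/(91/3 + 163/6) = -406872/(61*115/2) = -406872/61*2/115 = -813744/7015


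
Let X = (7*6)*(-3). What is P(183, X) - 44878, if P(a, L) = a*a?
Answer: -11389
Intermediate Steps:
X = -126 (X = 42*(-3) = -126)
P(a, L) = a**2
P(183, X) - 44878 = 183**2 - 44878 = 33489 - 44878 = -11389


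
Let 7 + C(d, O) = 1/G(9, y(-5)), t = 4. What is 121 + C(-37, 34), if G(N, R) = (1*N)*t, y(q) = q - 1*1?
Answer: 4105/36 ≈ 114.03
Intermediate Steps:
y(q) = -1 + q (y(q) = q - 1 = -1 + q)
G(N, R) = 4*N (G(N, R) = (1*N)*4 = N*4 = 4*N)
C(d, O) = -251/36 (C(d, O) = -7 + 1/(4*9) = -7 + 1/36 = -251/36)
121 + C(-37, 34) = 121 - 251/36 = 4105/36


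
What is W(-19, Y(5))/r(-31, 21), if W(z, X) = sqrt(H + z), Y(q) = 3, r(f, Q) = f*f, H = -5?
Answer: 2*I*sqrt(6)/961 ≈ 0.0050978*I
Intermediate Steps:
r(f, Q) = f**2
W(z, X) = sqrt(-5 + z)
W(-19, Y(5))/r(-31, 21) = sqrt(-5 - 19)/((-31)**2) = sqrt(-24)/961 = (2*I*sqrt(6))*(1/961) = 2*I*sqrt(6)/961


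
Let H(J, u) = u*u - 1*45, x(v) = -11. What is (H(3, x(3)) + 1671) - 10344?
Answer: -8597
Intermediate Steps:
H(J, u) = -45 + u² (H(J, u) = u² - 45 = -45 + u²)
(H(3, x(3)) + 1671) - 10344 = ((-45 + (-11)²) + 1671) - 10344 = ((-45 + 121) + 1671) - 10344 = (76 + 1671) - 10344 = 1747 - 10344 = -8597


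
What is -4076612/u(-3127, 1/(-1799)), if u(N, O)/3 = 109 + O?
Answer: -3666912494/294135 ≈ -12467.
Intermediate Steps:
u(N, O) = 327 + 3*O (u(N, O) = 3*(109 + O) = 327 + 3*O)
-4076612/u(-3127, 1/(-1799)) = -4076612/(327 + 3/(-1799)) = -4076612/(327 + 3*(-1/1799)) = -4076612/(327 - 3/1799) = -4076612/588270/1799 = -4076612*1799/588270 = -3666912494/294135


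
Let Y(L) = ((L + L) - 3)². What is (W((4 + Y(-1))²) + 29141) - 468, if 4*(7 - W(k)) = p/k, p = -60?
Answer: 24119895/841 ≈ 28680.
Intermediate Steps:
Y(L) = (-3 + 2*L)² (Y(L) = (2*L - 3)² = (-3 + 2*L)²)
W(k) = 7 + 15/k (W(k) = 7 - (-15)/k = 7 + 15/k)
(W((4 + Y(-1))²) + 29141) - 468 = ((7 + 15/((4 + (-3 + 2*(-1))²)²)) + 29141) - 468 = ((7 + 15/((4 + (-3 - 2)²)²)) + 29141) - 468 = ((7 + 15/((4 + (-5)²)²)) + 29141) - 468 = ((7 + 15/((4 + 25)²)) + 29141) - 468 = ((7 + 15/(29²)) + 29141) - 468 = ((7 + 15/841) + 29141) - 468 = (5902/841 + 29141) - 468 = 24513483/841 - 468 = 24119895/841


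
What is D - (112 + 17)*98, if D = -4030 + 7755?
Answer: -8917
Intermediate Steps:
D = 3725
D - (112 + 17)*98 = 3725 - (112 + 17)*98 = 3725 - 129*98 = 3725 - 1*12642 = 3725 - 12642 = -8917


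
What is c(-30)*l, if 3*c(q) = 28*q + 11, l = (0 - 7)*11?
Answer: 63833/3 ≈ 21278.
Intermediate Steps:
l = -77 (l = -7*11 = -77)
c(q) = 11/3 + 28*q/3 (c(q) = (28*q + 11)/3 = (11 + 28*q)/3 = 11/3 + 28*q/3)
c(-30)*l = (11/3 + (28/3)*(-30))*(-77) = (11/3 - 280)*(-77) = -829/3*(-77) = 63833/3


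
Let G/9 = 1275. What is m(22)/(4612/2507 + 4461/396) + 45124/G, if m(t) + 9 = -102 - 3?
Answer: -12484699772/2619134325 ≈ -4.7667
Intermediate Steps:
m(t) = -114 (m(t) = -9 + (-102 - 3) = -9 - 105 = -114)
G = 11475 (G = 9*1275 = 11475)
m(22)/(4612/2507 + 4461/396) + 45124/G = -114/(4612/2507 + 4461/396) + 45124/11475 = -114/(4612*(1/2507) + 4461*(1/396)) + 45124*(1/11475) = -114/(4612/2507 + 1487/132) + 45124/11475 = -114/4336693/330924 + 45124/11475 = -114*330924/4336693 + 45124/11475 = -1985544/228247 + 45124/11475 = -12484699772/2619134325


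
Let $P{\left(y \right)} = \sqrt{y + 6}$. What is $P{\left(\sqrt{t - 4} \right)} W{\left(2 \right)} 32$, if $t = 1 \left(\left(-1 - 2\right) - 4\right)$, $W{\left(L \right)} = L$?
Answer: $64 \sqrt{6 + i \sqrt{11}} \approx 162.26 + 41.861 i$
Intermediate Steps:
$t = -7$ ($t = 1 \left(\left(-1 - 2\right) - 4\right) = 1 \left(-3 - 4\right) = 1 \left(-7\right) = -7$)
$P{\left(y \right)} = \sqrt{6 + y}$
$P{\left(\sqrt{t - 4} \right)} W{\left(2 \right)} 32 = \sqrt{6 + \sqrt{-7 - 4}} \cdot 2 \cdot 32 = \sqrt{6 + \sqrt{-11}} \cdot 2 \cdot 32 = \sqrt{6 + i \sqrt{11}} \cdot 2 \cdot 32 = 2 \sqrt{6 + i \sqrt{11}} \cdot 32 = 64 \sqrt{6 + i \sqrt{11}}$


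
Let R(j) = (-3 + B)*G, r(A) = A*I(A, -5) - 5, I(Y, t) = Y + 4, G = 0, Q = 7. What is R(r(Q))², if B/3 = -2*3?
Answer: 0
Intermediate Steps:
B = -18 (B = 3*(-2*3) = 3*(-6) = -18)
I(Y, t) = 4 + Y
r(A) = -5 + A*(4 + A) (r(A) = A*(4 + A) - 5 = -5 + A*(4 + A))
R(j) = 0 (R(j) = (-3 - 18)*0 = -21*0 = 0)
R(r(Q))² = 0² = 0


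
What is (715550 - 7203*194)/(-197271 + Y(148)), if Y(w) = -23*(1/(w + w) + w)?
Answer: 201822272/59399823 ≈ 3.3977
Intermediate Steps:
Y(w) = -23*w - 23/(2*w) (Y(w) = -23*(1/(2*w) + w) = -23*(w + 1/(2*w)) = -23*w - 23/(2*w))
(715550 - 7203*194)/(-197271 + Y(148)) = (715550 - 7203*194)/(-197271 + (-23*148 - 23/2/148)) = (715550 - 1397382)/(-197271 + (-3404 - 23/2*1/148)) = -681832/(-197271 + (-3404 - 23/296)) = -681832/(-197271 - 1007607/296) = -681832/(-59399823/296) = -681832*(-296/59399823) = 201822272/59399823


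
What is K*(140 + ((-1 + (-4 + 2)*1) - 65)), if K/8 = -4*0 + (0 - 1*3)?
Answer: -1728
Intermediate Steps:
K = -24 (K = 8*(-4*0 + (0 - 1*3)) = 8*(0 + (0 - 3)) = 8*(0 - 3) = 8*(-3) = -24)
K*(140 + ((-1 + (-4 + 2)*1) - 65)) = -24*(140 + ((-1 + (-4 + 2)*1) - 65)) = -24*(140 + ((-1 - 2*1) - 65)) = -24*(140 + ((-1 - 2) - 65)) = -24*(140 + (-3 - 65)) = -24*(140 - 68) = -24*72 = -1728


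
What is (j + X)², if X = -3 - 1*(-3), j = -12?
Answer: 144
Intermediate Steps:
X = 0 (X = -3 + 3 = 0)
(j + X)² = (-12 + 0)² = (-12)² = 144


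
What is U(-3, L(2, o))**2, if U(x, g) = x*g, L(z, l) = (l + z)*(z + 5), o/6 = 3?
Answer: 176400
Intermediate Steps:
o = 18 (o = 6*3 = 18)
L(z, l) = (5 + z)*(l + z) (L(z, l) = (l + z)*(5 + z) = (5 + z)*(l + z))
U(x, g) = g*x
U(-3, L(2, o))**2 = ((2**2 + 5*18 + 5*2 + 18*2)*(-3))**2 = ((4 + 90 + 10 + 36)*(-3))**2 = (140*(-3))**2 = (-420)**2 = 176400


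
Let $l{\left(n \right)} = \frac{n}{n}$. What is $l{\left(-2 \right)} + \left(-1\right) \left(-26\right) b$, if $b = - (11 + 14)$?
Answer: $-649$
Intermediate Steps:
$l{\left(n \right)} = 1$
$b = -25$ ($b = \left(-1\right) 25 = -25$)
$l{\left(-2 \right)} + \left(-1\right) \left(-26\right) b = 1 + \left(-1\right) \left(-26\right) \left(-25\right) = 1 + 26 \left(-25\right) = 1 - 650 = -649$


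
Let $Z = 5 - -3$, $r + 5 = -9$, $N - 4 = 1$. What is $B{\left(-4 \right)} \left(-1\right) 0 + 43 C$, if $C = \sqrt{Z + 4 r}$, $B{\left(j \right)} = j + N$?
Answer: $172 i \sqrt{3} \approx 297.91 i$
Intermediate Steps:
$N = 5$ ($N = 4 + 1 = 5$)
$B{\left(j \right)} = 5 + j$ ($B{\left(j \right)} = j + 5 = 5 + j$)
$r = -14$ ($r = -5 - 9 = -14$)
$Z = 8$ ($Z = 5 + 3 = 8$)
$C = 4 i \sqrt{3}$ ($C = \sqrt{8 + 4 \left(-14\right)} = \sqrt{8 - 56} = \sqrt{-48} = 4 i \sqrt{3} \approx 6.9282 i$)
$B{\left(-4 \right)} \left(-1\right) 0 + 43 C = \left(5 - 4\right) \left(-1\right) 0 + 43 \cdot 4 i \sqrt{3} = 1 \left(-1\right) 0 + 172 i \sqrt{3} = \left(-1\right) 0 + 172 i \sqrt{3} = 0 + 172 i \sqrt{3} = 172 i \sqrt{3}$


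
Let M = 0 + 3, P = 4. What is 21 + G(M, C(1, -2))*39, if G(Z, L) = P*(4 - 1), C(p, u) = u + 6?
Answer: 489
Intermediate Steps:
C(p, u) = 6 + u
M = 3
G(Z, L) = 12 (G(Z, L) = 4*(4 - 1) = 4*3 = 12)
21 + G(M, C(1, -2))*39 = 21 + 12*39 = 21 + 468 = 489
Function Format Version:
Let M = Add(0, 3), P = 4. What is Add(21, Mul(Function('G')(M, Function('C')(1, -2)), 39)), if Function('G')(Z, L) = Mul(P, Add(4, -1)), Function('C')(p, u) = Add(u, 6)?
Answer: 489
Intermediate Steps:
Function('C')(p, u) = Add(6, u)
M = 3
Function('G')(Z, L) = 12 (Function('G')(Z, L) = Mul(4, Add(4, -1)) = Mul(4, 3) = 12)
Add(21, Mul(Function('G')(M, Function('C')(1, -2)), 39)) = Add(21, Mul(12, 39)) = Add(21, 468) = 489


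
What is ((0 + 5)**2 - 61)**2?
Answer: 1296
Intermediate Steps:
((0 + 5)**2 - 61)**2 = (5**2 - 61)**2 = (25 - 61)**2 = (-36)**2 = 1296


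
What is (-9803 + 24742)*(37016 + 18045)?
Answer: 822556279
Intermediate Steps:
(-9803 + 24742)*(37016 + 18045) = 14939*55061 = 822556279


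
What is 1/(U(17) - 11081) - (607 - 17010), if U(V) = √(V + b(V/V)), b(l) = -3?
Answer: 287728646480/17541221 - √14/122788547 ≈ 16403.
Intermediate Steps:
U(V) = √(-3 + V) (U(V) = √(V - 3) = √(-3 + V))
1/(U(17) - 11081) - (607 - 17010) = 1/(√(-3 + 17) - 11081) - (607 - 17010) = 1/(√14 - 11081) - 1*(-16403) = 1/(-11081 + √14) + 16403 = 16403 + 1/(-11081 + √14)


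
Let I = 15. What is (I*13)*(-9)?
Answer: -1755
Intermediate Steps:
(I*13)*(-9) = (15*13)*(-9) = 195*(-9) = -1755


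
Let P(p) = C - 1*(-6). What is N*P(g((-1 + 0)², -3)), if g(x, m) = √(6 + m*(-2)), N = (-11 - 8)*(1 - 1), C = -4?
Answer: 0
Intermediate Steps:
N = 0 (N = -19*0 = 0)
g(x, m) = √(6 - 2*m)
P(p) = 2 (P(p) = -4 - 1*(-6) = -4 + 6 = 2)
N*P(g((-1 + 0)², -3)) = 0*2 = 0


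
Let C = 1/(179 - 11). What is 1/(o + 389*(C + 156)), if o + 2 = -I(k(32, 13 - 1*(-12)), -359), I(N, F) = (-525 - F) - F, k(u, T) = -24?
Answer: 168/10162541 ≈ 1.6531e-5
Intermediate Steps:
C = 1/168 ≈ 0.0059524
I(N, F) = -525 - 2*F
o = -195 (o = -2 - (-525 - 2*(-359)) = -2 - (-525 + 718) = -2 - 1*193 = -2 - 193 = -195)
1/(o + 389*(C + 156)) = 1/(-195 + 389*(1/168 + 156)) = 1/(-195 + 389*(26209/168)) = 1/(-195 + 10195301/168) = 1/(10162541/168) = 168/10162541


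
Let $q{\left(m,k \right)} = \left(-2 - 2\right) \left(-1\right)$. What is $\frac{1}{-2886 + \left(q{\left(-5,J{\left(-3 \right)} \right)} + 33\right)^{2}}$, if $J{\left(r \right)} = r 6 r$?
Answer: $- \frac{1}{1517} \approx -0.0006592$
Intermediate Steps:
$J{\left(r \right)} = 6 r^{2}$ ($J{\left(r \right)} = 6 r r = 6 r^{2}$)
$q{\left(m,k \right)} = 4$ ($q{\left(m,k \right)} = \left(-4\right) \left(-1\right) = 4$)
$\frac{1}{-2886 + \left(q{\left(-5,J{\left(-3 \right)} \right)} + 33\right)^{2}} = \frac{1}{-2886 + \left(4 + 33\right)^{2}} = \frac{1}{-2886 + 37^{2}} = \frac{1}{-2886 + 1369} = \frac{1}{-1517} = - \frac{1}{1517}$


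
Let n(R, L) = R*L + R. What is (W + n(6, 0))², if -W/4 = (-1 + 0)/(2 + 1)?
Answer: 484/9 ≈ 53.778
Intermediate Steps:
n(R, L) = R + L*R (n(R, L) = L*R + R = R + L*R)
W = 4/3 (W = -4*(-1 + 0)/(2 + 1) = -(-4)/3 = -4*(-⅓) = 4/3 ≈ 1.3333)
(W + n(6, 0))² = (4/3 + 6*(1 + 0))² = (4/3 + 6*1)² = (4/3 + 6)² = (22/3)² = 484/9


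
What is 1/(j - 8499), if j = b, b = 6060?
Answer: -1/2439 ≈ -0.00041000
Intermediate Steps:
j = 6060
1/(j - 8499) = 1/(6060 - 8499) = 1/(-2439) = -1/2439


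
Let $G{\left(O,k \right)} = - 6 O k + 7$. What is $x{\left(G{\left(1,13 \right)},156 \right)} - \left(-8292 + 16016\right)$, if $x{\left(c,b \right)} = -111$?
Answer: $-7835$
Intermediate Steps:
$G{\left(O,k \right)} = 7 - 6 O k$ ($G{\left(O,k \right)} = - 6 O k + 7 = 7 - 6 O k$)
$x{\left(G{\left(1,13 \right)},156 \right)} - \left(-8292 + 16016\right) = -111 - \left(-8292 + 16016\right) = -111 - 7724 = -7835$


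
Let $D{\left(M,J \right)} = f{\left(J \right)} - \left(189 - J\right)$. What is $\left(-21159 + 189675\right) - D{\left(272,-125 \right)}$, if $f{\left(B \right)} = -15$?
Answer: $168845$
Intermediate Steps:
$D{\left(M,J \right)} = -204 + J$ ($D{\left(M,J \right)} = -15 - \left(189 - J\right) = -15 + \left(-189 + J\right) = -204 + J$)
$\left(-21159 + 189675\right) - D{\left(272,-125 \right)} = \left(-21159 + 189675\right) - \left(-204 - 125\right) = 168516 - -329 = 168516 + 329 = 168845$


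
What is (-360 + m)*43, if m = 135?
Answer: -9675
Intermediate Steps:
(-360 + m)*43 = (-360 + 135)*43 = -225*43 = -9675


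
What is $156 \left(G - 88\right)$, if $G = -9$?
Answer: $-15132$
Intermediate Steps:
$156 \left(G - 88\right) = 156 \left(-9 - 88\right) = 156 \left(-97\right) = -15132$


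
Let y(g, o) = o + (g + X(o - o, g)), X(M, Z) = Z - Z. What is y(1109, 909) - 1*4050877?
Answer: -4048859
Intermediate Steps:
X(M, Z) = 0
y(g, o) = g + o (y(g, o) = o + (g + 0) = o + g = g + o)
y(1109, 909) - 1*4050877 = (1109 + 909) - 1*4050877 = 2018 - 4050877 = -4048859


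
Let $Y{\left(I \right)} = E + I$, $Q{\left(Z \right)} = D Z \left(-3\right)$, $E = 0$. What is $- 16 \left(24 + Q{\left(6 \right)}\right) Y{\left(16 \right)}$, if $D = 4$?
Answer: $12288$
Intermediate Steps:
$Q{\left(Z \right)} = - 12 Z$ ($Q{\left(Z \right)} = 4 Z \left(-3\right) = - 12 Z$)
$Y{\left(I \right)} = I$ ($Y{\left(I \right)} = 0 + I = I$)
$- 16 \left(24 + Q{\left(6 \right)}\right) Y{\left(16 \right)} = - 16 \left(24 - 72\right) 16 = \left(-16\right) \left(-48\right) 16 = 768 \cdot 16 = 12288$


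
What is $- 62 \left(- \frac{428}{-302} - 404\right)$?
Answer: $\frac{3768980}{151} \approx 24960.0$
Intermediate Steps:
$- 62 \left(- \frac{428}{-302} - 404\right) = - 62 \left(\left(-428\right) \left(- \frac{1}{302}\right) - 404\right) = - 62 \left(\frac{214}{151} - 404\right) = \left(-62\right) \left(- \frac{60790}{151}\right) = \frac{3768980}{151}$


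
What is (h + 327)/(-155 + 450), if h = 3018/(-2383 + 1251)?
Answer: 183573/166970 ≈ 1.0994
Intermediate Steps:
h = -1509/566 (h = 3018/(-1132) = 3018*(-1/1132) = -1509/566 ≈ -2.6661)
(h + 327)/(-155 + 450) = (-1509/566 + 327)/(-155 + 450) = (183573/566)/295 = (183573/566)*(1/295) = 183573/166970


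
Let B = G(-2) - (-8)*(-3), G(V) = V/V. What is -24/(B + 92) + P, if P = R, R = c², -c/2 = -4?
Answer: 1464/23 ≈ 63.652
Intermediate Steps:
c = 8 (c = -2*(-4) = 8)
G(V) = 1
R = 64 (R = 8² = 64)
P = 64
B = -23 (B = 1 - (-8)*(-3) = 1 - 1*24 = 1 - 24 = -23)
-24/(B + 92) + P = -24/(-23 + 92) + 64 = -24/69 + 64 = (1/69)*(-24) + 64 = -8/23 + 64 = 1464/23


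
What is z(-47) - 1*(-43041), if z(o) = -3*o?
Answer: 43182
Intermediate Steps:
z(-47) - 1*(-43041) = -3*(-47) - 1*(-43041) = 141 + 43041 = 43182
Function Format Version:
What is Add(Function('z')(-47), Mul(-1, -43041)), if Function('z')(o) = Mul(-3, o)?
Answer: 43182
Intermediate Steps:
Add(Function('z')(-47), Mul(-1, -43041)) = Add(Mul(-3, -47), Mul(-1, -43041)) = Add(141, 43041) = 43182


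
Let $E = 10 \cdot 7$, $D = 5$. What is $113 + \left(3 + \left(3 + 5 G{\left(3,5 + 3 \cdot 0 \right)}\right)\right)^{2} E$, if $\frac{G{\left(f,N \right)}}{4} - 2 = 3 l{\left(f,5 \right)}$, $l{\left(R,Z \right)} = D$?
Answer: $8380233$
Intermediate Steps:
$l{\left(R,Z \right)} = 5$
$G{\left(f,N \right)} = 68$ ($G{\left(f,N \right)} = 8 + 4 \cdot 3 \cdot 5 = 8 + 4 \cdot 15 = 8 + 60 = 68$)
$E = 70$
$113 + \left(3 + \left(3 + 5 G{\left(3,5 + 3 \cdot 0 \right)}\right)\right)^{2} E = 113 + \left(3 + \left(3 + 5 \cdot 68\right)\right)^{2} \cdot 70 = 113 + \left(3 + \left(3 + 340\right)\right)^{2} \cdot 70 = 113 + \left(3 + 343\right)^{2} \cdot 70 = 113 + 346^{2} \cdot 70 = 113 + 119716 \cdot 70 = 113 + 8380120 = 8380233$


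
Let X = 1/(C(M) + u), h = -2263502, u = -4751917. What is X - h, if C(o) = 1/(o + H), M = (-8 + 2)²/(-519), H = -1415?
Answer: 2633137637646937577/1163302545192 ≈ 2.2635e+6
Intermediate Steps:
M = -12/173 (M = (-6)²*(-1/519) = 36*(-1/519) = -12/173 ≈ -0.069364)
C(o) = 1/(-1415 + o) (C(o) = 1/(o - 1415) = 1/(-1415 + o))
X = -244807/1163302545192 (X = 1/(1/(-1415 - 12/173) - 4751917) = 1/(1/(-244807/173) - 4751917) = 1/(-173/244807 - 4751917) = 1/(-1163302545192/244807) = -244807/1163302545192 ≈ -2.1044e-7)
X - h = -244807/1163302545192 - 1*(-2263502) = -244807/1163302545192 + 2263502 = 2633137637646937577/1163302545192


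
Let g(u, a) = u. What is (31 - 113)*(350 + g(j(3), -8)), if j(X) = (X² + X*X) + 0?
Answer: -30176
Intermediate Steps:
j(X) = 2*X² (j(X) = (X² + X²) + 0 = 2*X² + 0 = 2*X²)
(31 - 113)*(350 + g(j(3), -8)) = (31 - 113)*(350 + 2*3²) = -82*(350 + 2*9) = -82*(350 + 18) = -82*368 = -30176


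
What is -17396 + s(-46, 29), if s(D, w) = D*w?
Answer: -18730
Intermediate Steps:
-17396 + s(-46, 29) = -17396 - 46*29 = -17396 - 1334 = -18730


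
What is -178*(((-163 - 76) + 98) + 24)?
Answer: 20826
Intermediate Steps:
-178*(((-163 - 76) + 98) + 24) = -178*((-239 + 98) + 24) = -178*(-141 + 24) = -178*(-117) = 20826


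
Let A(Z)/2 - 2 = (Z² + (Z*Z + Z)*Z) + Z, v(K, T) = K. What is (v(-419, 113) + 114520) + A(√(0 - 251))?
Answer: 113101 - 500*I*√251 ≈ 1.131e+5 - 7921.5*I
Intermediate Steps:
A(Z) = 4 + 2*Z + 2*Z² + 2*Z*(Z + Z²) (A(Z) = 4 + 2*((Z² + (Z*Z + Z)*Z) + Z) = 4 + 2*((Z² + (Z² + Z)*Z) + Z) = 4 + 2*((Z² + (Z + Z²)*Z) + Z) = 4 + 2*((Z² + Z*(Z + Z²)) + Z) = 4 + 2*(Z + Z² + Z*(Z + Z²)) = 4 + (2*Z + 2*Z² + 2*Z*(Z + Z²)) = 4 + 2*Z + 2*Z² + 2*Z*(Z + Z²))
(v(-419, 113) + 114520) + A(√(0 - 251)) = (-419 + 114520) + (4 + 2*√(0 - 251) + 2*(√(0 - 251))³ + 4*(√(0 - 251))²) = 114101 + (4 + 2*√(-251) + 2*(√(-251))³ + 4*(√(-251))²) = 114101 + (4 + 2*(I*√251) + 2*(I*√251)³ + 4*(I*√251)²) = 114101 + (4 + 2*I*√251 + 2*(-251*I*√251) + 4*(-251)) = 114101 + (4 + 2*I*√251 - 502*I*√251 - 1004) = 114101 + (-1000 - 500*I*√251) = 113101 - 500*I*√251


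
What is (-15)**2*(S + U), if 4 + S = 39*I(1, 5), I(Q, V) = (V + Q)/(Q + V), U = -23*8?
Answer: -33525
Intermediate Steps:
U = -184
I(Q, V) = 1 (I(Q, V) = (Q + V)/(Q + V) = 1)
S = 35 (S = -4 + 39*1 = -4 + 39 = 35)
(-15)**2*(S + U) = (-15)**2*(35 - 184) = 225*(-149) = -33525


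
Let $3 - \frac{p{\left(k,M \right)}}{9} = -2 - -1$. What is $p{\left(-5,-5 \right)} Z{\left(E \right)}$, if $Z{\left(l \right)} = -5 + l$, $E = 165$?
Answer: $5760$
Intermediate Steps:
$p{\left(k,M \right)} = 36$ ($p{\left(k,M \right)} = 27 - 9 \left(-2 - -1\right) = 27 - 9 \left(-2 + 1\right) = 27 - -9 = 27 + 9 = 36$)
$p{\left(-5,-5 \right)} Z{\left(E \right)} = 36 \left(-5 + 165\right) = 36 \cdot 160 = 5760$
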